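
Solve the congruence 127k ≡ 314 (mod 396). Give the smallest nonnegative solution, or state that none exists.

gcd(396, 127) = 1  (396 = 3*127 + 15, 127 = 8*15 + 7, 15 = 2*7 + 1, 7 = 7*1).
1 divides 314, so solutions exist.
Back-substituting, 127*(-53) + 396*(17) = 1.
So 127*(-53) ≡ 1 (mod 396); multiply by 314: k ≡ -16642 (mod 396).
Smallest nonnegative: k = -16642 mod 396 = 386.

386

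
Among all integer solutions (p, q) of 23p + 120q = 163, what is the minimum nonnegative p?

gcd(120, 23) = 1.
1 divides 163, so solutions exist.
By Bézout, 23·(47) + 120·(-9) = 1.
Scale by 163/1 = 163: (p₀, q₀) = (7661, -1467).
General solution: p = 7661 + 120t, q = -1467 - 23t for integer t.
p ≥ 0: smallest is 7661 mod 120 = 101 (at t = -63), with q = -18.

101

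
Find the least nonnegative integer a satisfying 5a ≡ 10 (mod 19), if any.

2

gcd(19, 5) = 1.
1 divides 10, so solutions exist.
By Bézout, 5*(4) + 19*(-1) = 1.
So 5*(4) ≡ 1 (mod 19); multiply by 10: a ≡ 40 (mod 19).
Smallest nonnegative: a = 40 mod 19 = 2.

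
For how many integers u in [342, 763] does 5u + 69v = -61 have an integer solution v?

gcd(69, 5) = 1.
By Bézout, 5×(14) + 69×(-1) = 1.
Particular solution: (43, -4).
General solution: u = 43 + 69t, v = -4 - 5t for integer t.
342 ≤ 43 + 69t ≤ 763 gives t ∈ [5, 10], which is 6 values.

6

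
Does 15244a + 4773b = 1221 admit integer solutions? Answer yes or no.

gcd(15244, 4773):
  15244 = 3*4773 + 925
  4773 = 5*925 + 148
  925 = 6*148 + 37
  148 = 4*37
so gcd(15244, 4773) = 37.
37 divides 1221, so integer solutions exist.

yes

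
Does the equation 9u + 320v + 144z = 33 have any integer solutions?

gcd(320, 9):
  320 = 35·9 + 5
  9 = 1·5 + 4
  5 = 1·4 + 1
  4 = 4·1
so gcd(320, 9) = 1.
gcd(1, 144) = 1.
1 divides 33, so integer solutions exist.

yes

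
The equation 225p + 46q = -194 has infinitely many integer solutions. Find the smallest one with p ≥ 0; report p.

gcd(225, 46):
  225 = 4×46 + 41
  46 = 1×41 + 5
  41 = 8×5 + 1
  5 = 5×1
so gcd(225, 46) = 1.
1 divides -194, so solutions exist.
Back-substitute for Bézout coefficients:
  1 = 41 - 8×5
  ... = 225×(9) + 46×(-44)
Scale by -194/1 = -194: (p₀, q₀) = (-1746, 8536).
General solution: p = -1746 + 46t, q = 8536 - 225t for integer t.
p ≥ 0: smallest is -1746 mod 46 = 2 (at t = 38), with q = -14.

2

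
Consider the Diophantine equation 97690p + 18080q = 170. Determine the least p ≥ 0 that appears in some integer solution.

gcd(97690, 18080) = 10  (97690 = 5*18080 + 7290, 18080 = 2*7290 + 3500, 7290 = 2*3500 + 290, 3500 = 12*290 + 20, 290 = 14*20 + 10, 20 = 2*10).
10 divides 170, so solutions exist.
Back-substituting, 97690*(873) + 18080*(-4717) = 10.
Scale by 170/10 = 17: (p₀, q₀) = (14841, -80189).
General solution: p = 14841 + 1808t, q = -80189 - 9769t for integer t.
p ≥ 0: smallest is 14841 mod 1808 = 377 (at t = -8), with q = -2037.

377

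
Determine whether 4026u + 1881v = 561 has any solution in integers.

yes

gcd(4026, 1881) = 33.
33 divides 561, so integer solutions exist.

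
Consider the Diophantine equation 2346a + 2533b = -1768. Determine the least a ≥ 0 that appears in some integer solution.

gcd(2533, 2346) = 17.
17 divides -1768, so solutions exist.
By Bézout, 2346·(27) + 2533·(-25) = 17.
Scale by -1768/17 = -104: (a₀, b₀) = (-2808, 2600).
General solution: a = -2808 + 149t, b = 2600 - 138t for integer t.
a ≥ 0: smallest is -2808 mod 149 = 23 (at t = 19), with b = -22.

23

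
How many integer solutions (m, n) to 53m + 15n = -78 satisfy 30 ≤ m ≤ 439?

27

gcd(53, 15):
  53 = 3*15 + 8
  15 = 1*8 + 7
  8 = 1*7 + 1
  7 = 7*1
so gcd(53, 15) = 1.
Back-substitute for Bézout coefficients:
  1 = 8 - 1*7
  ... = 53*(2) + 15*(-7)
Scale by -78: particular solution (-156, 546); reduce m mod 15: (9, -37).
General solution: m = 9 + 15t, n = -37 - 53t for integer t.
30 ≤ 9 + 15t ≤ 439 gives t ∈ [2, 28], which is 27 values.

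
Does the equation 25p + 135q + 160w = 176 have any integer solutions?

gcd(135, 25) = 5.
gcd(5, 160) = 5.
5 does not divide 176 (remainder 1), so no integer solutions.

no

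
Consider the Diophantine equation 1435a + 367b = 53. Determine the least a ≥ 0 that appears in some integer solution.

gcd(1435, 367) = 1.
1 divides 53, so solutions exist.
By Bézout, 1435×(-89) + 367×(348) = 1.
Scale by 53/1 = 53: (a₀, b₀) = (-4717, 18444).
General solution: a = -4717 + 367t, b = 18444 - 1435t for integer t.
a ≥ 0: smallest is -4717 mod 367 = 54 (at t = 13), with b = -211.

54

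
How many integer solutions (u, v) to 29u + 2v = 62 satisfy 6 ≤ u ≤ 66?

31

gcd(29, 2):
  29 = 14·2 + 1
  2 = 2·1
so gcd(29, 2) = 1.
Back-substitute for Bézout coefficients:
  1 = 29 - 14·2
  ... = 29·(1) + 2·(-14)
Scale by 62: particular solution (62, -868); reduce u mod 2: (0, 31).
General solution: u = 0 + 2t, v = 31 - 29t for integer t.
6 ≤ 0 + 2t ≤ 66 gives t ∈ [3, 33], which is 31 values.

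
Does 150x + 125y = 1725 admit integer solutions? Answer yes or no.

gcd(150, 125) = 25  (150 = 1×125 + 25, 125 = 5×25).
25 divides 1725, so integer solutions exist.

yes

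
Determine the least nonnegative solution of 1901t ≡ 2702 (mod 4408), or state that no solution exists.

2246

gcd(4408, 1901) = 1.
1 divides 2702, so solutions exist.
By Bézout, 1901*(-531) + 4408*(229) = 1.
So 1901*(-531) ≡ 1 (mod 4408); multiply by 2702: t ≡ -1434762 (mod 4408).
Smallest nonnegative: t = -1434762 mod 4408 = 2246.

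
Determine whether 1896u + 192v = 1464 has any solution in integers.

yes

gcd(1896, 192) = 24  (1896 = 9·192 + 168, 192 = 1·168 + 24, 168 = 7·24).
24 divides 1464, so integer solutions exist.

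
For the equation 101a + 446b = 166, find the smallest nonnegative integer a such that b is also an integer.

gcd(446, 101) = 1.
1 divides 166, so solutions exist.
By Bézout, 101·(53) + 446·(-12) = 1.
Scale by 166/1 = 166: (a₀, b₀) = (8798, -1992).
General solution: a = 8798 + 446t, b = -1992 - 101t for integer t.
a ≥ 0: smallest is 8798 mod 446 = 324 (at t = -19), with b = -73.

324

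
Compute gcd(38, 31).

1

gcd(38, 31):
  38 = 1×31 + 7
  31 = 4×7 + 3
  7 = 2×3 + 1
  3 = 3×1
so gcd(38, 31) = 1.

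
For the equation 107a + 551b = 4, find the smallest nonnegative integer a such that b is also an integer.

412

gcd(551, 107) = 1.
1 divides 4, so solutions exist.
By Bézout, 107×(103) + 551×(-20) = 1.
Scale by 4/1 = 4: (a₀, b₀) = (412, -80).
General solution: a = 412 + 551t, b = -80 - 107t for integer t.
a ≥ 0: smallest is 412 mod 551 = 412 (at t = 0), with b = -80.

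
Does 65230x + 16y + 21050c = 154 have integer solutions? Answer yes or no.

gcd(65230, 16) = 2.
gcd(2, 21050) = 2.
2 divides 154, so integer solutions exist.

yes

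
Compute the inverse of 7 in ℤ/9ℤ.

gcd(9, 7):
  9 = 1·7 + 2
  7 = 3·2 + 1
  2 = 2·1
so gcd(9, 7) = 1.
Back-substitute for Bézout coefficients:
  1 = 7 - 3·2
  ... = 7·(4) + 9·(-3)
So 7·4 ≡ 1 (mod 9), and 4 mod 9 = 4.

4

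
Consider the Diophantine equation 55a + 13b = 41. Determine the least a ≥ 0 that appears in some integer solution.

5

gcd(55, 13) = 1  (55 = 4*13 + 3, 13 = 4*3 + 1, 3 = 3*1).
1 divides 41, so solutions exist.
Back-substituting, 55*(-4) + 13*(17) = 1.
Scale by 41/1 = 41: (a₀, b₀) = (-164, 697).
General solution: a = -164 + 13t, b = 697 - 55t for integer t.
a ≥ 0: smallest is -164 mod 13 = 5 (at t = 13), with b = -18.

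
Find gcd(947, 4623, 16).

gcd(4623, 947):
  4623 = 4·947 + 835
  947 = 1·835 + 112
  835 = 7·112 + 51
  112 = 2·51 + 10
  51 = 5·10 + 1
  10 = 10·1
so gcd(4623, 947) = 1.
gcd(1, 16) = 1.

1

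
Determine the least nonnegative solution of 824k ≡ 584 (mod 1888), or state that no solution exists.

gcd(1888, 824) = 8  (1888 = 2·824 + 240, 824 = 3·240 + 104, 240 = 2·104 + 32, 104 = 3·32 + 8, 32 = 4·8).
8 divides 584, so solutions exist.
Back-substituting, 824·(55) + 1888·(-24) = 8.
So 824·(55) ≡ 8 (mod 1888); multiply by 73: k ≡ 4015 (mod 236).
Smallest nonnegative: k = 4015 mod 236 = 3.

3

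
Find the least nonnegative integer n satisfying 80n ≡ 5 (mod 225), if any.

gcd(225, 80) = 5  (225 = 2·80 + 65, 80 = 1·65 + 15, 65 = 4·15 + 5, 15 = 3·5).
5 divides 5, so solutions exist.
Back-substituting, 80·(-14) + 225·(5) = 5.
So 80·(-14) ≡ 5 (mod 225); multiply by 1: n ≡ -14 (mod 45).
Smallest nonnegative: n = -14 mod 45 = 31.

31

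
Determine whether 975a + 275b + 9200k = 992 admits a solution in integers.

gcd(975, 275) = 25  (975 = 3·275 + 150, 275 = 1·150 + 125, 150 = 1·125 + 25, 125 = 5·25).
gcd(25, 9200) = 25.
25 does not divide 992 (remainder 17), so no integer solutions.

no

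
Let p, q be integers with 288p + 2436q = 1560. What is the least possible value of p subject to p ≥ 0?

90

gcd(2436, 288):
  2436 = 8*288 + 132
  288 = 2*132 + 24
  132 = 5*24 + 12
  24 = 2*12
so gcd(2436, 288) = 12.
12 divides 1560, so solutions exist.
Back-substitute for Bézout coefficients:
  12 = 132 - 5*24
  ... = 288*(-93) + 2436*(11)
Scale by 1560/12 = 130: (p₀, q₀) = (-12090, 1430).
General solution: p = -12090 + 203t, q = 1430 - 24t for integer t.
p ≥ 0: smallest is -12090 mod 203 = 90 (at t = 60), with q = -10.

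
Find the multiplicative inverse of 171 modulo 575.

gcd(575, 171) = 1.
By Bézout, 171*(-269) + 575*(80) = 1.
So 171*-269 ≡ 1 (mod 575), and -269 mod 575 = 306.

306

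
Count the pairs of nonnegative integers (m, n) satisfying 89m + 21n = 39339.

21

gcd(89, 21):
  89 = 4×21 + 5
  21 = 4×5 + 1
  5 = 5×1
so gcd(89, 21) = 1.
Back-substitute for Bézout coefficients:
  1 = 21 - 4×5
  ... = 89×(-4) + 21×(17)
Scale by 39339: one solution is (-157356, 668763). Reduce m mod 21: (18, 1797).
General: m = 18 + 21t, n = 1797 - 89t.
m ≥ 0 ⇒ t ≥ 0; n ≥ 0 ⇒ t ≤ 20. So t ∈ [0, 20]: 21 solutions.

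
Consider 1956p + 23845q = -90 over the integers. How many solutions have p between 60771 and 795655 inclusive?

31

gcd(23845, 1956) = 1  (23845 = 12×1956 + 373, 1956 = 5×373 + 91, 373 = 4×91 + 9, 91 = 10×9 + 1, 9 = 9×1).
Back-substituting, 1956×(2621) + 23845×(-215) = 1.
Scale by -90: particular solution (-235890, 19350); reduce p mod 23845: (2560, -210).
General solution: p = 2560 + 23845t, q = -210 - 1956t for integer t.
60771 ≤ 2560 + 23845t ≤ 795655 gives t ∈ [3, 33], which is 31 values.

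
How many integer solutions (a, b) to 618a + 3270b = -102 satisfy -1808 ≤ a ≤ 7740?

gcd(3270, 618):
  3270 = 5×618 + 180
  618 = 3×180 + 78
  180 = 2×78 + 24
  78 = 3×24 + 6
  24 = 4×6
so gcd(3270, 618) = 6.
Back-substitute for Bézout coefficients:
  6 = 78 - 3×24
  ... = 618×(127) + 3270×(-24)
Scale by -17: particular solution (-2159, 408); reduce a mod 545: (21, -4).
General solution: a = 21 + 545t, b = -4 - 103t for integer t.
-1808 ≤ 21 + 545t ≤ 7740 gives t ∈ [-3, 14], which is 18 values.

18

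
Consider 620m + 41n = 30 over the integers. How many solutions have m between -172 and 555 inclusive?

18

gcd(620, 41) = 1  (620 = 15*41 + 5, 41 = 8*5 + 1, 5 = 5*1).
Back-substituting, 620*(-8) + 41*(121) = 1.
Scale by 30: particular solution (-240, 3630); reduce m mod 41: (6, -90).
General solution: m = 6 + 41t, n = -90 - 620t for integer t.
-172 ≤ 6 + 41t ≤ 555 gives t ∈ [-4, 13], which is 18 values.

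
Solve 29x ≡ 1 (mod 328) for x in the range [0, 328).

gcd(328, 29) = 1  (328 = 11·29 + 9, 29 = 3·9 + 2, 9 = 4·2 + 1, 2 = 2·1).
Back-substituting, 29·(-147) + 328·(13) = 1.
So 29·-147 ≡ 1 (mod 328), and -147 mod 328 = 181.

181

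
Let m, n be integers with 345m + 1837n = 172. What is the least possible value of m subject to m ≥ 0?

gcd(1837, 345) = 1.
1 divides 172, so solutions exist.
By Bézout, 345×(410) + 1837×(-77) = 1.
Scale by 172/1 = 172: (m₀, n₀) = (70520, -13244).
General solution: m = 70520 + 1837t, n = -13244 - 345t for integer t.
m ≥ 0: smallest is 70520 mod 1837 = 714 (at t = -38), with n = -134.

714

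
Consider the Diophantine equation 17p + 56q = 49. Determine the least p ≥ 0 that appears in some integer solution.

gcd(56, 17):
  56 = 3×17 + 5
  17 = 3×5 + 2
  5 = 2×2 + 1
  2 = 2×1
so gcd(56, 17) = 1.
1 divides 49, so solutions exist.
Back-substitute for Bézout coefficients:
  1 = 5 - 2×2
  ... = 17×(-23) + 56×(7)
Scale by 49/1 = 49: (p₀, q₀) = (-1127, 343).
General solution: p = -1127 + 56t, q = 343 - 17t for integer t.
p ≥ 0: smallest is -1127 mod 56 = 49 (at t = 21), with q = -14.

49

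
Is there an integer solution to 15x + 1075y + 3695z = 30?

gcd(1075, 15):
  1075 = 71×15 + 10
  15 = 1×10 + 5
  10 = 2×5
so gcd(1075, 15) = 5.
gcd(5, 3695) = 5.
5 divides 30, so integer solutions exist.

yes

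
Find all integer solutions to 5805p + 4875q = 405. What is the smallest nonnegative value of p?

gcd(5805, 4875) = 15.
15 divides 405, so solutions exist.
By Bézout, 5805×(-152) + 4875×(181) = 15.
Scale by 405/15 = 27: (p₀, q₀) = (-4104, 4887).
General solution: p = -4104 + 325t, q = 4887 - 387t for integer t.
p ≥ 0: smallest is -4104 mod 325 = 121 (at t = 13), with q = -144.

121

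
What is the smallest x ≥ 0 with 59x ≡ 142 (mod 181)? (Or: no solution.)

gcd(181, 59) = 1.
1 divides 142, so solutions exist.
By Bézout, 59×(-46) + 181×(15) = 1.
So 59×(-46) ≡ 1 (mod 181); multiply by 142: x ≡ -6532 (mod 181).
Smallest nonnegative: x = -6532 mod 181 = 165.

165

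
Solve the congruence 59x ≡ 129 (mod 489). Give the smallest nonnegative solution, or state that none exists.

gcd(489, 59) = 1  (489 = 8*59 + 17, 59 = 3*17 + 8, 17 = 2*8 + 1, 8 = 8*1).
1 divides 129, so solutions exist.
Back-substituting, 59*(-58) + 489*(7) = 1.
So 59*(-58) ≡ 1 (mod 489); multiply by 129: x ≡ -7482 (mod 489).
Smallest nonnegative: x = -7482 mod 489 = 342.

342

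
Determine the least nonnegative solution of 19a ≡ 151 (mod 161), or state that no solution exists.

gcd(161, 19) = 1.
1 divides 151, so solutions exist.
By Bézout, 19×(17) + 161×(-2) = 1.
So 19×(17) ≡ 1 (mod 161); multiply by 151: a ≡ 2567 (mod 161).
Smallest nonnegative: a = 2567 mod 161 = 152.

152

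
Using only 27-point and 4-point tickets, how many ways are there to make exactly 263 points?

3

Need nonnegative integers with 27j + 4k = 263.
gcd(27, 4) = 1, and 27·(-1) + 4·(7) = 1.
So (j₀, k₀) = (-263, 1841); general j = -263 + 4t, k = 1841 - 27t.
j ≥ 0 ⇒ t ≥ 66; k ≥ 0 ⇒ t ≤ 68. That's 3 values of t.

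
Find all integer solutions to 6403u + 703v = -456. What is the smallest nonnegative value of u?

gcd(6403, 703):
  6403 = 9·703 + 76
  703 = 9·76 + 19
  76 = 4·19
so gcd(6403, 703) = 19.
19 divides -456, so solutions exist.
Back-substitute for Bézout coefficients:
  19 = 703 - 9·76
  ... = 6403·(-9) + 703·(82)
Scale by -456/19 = -24: (u₀, v₀) = (216, -1968).
General solution: u = 216 + 37t, v = -1968 - 337t for integer t.
u ≥ 0: smallest is 216 mod 37 = 31 (at t = -5), with v = -283.

31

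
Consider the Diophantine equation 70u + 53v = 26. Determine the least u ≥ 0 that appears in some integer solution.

14

gcd(70, 53) = 1  (70 = 1·53 + 17, 53 = 3·17 + 2, 17 = 8·2 + 1, 2 = 2·1).
1 divides 26, so solutions exist.
Back-substituting, 70·(25) + 53·(-33) = 1.
Scale by 26/1 = 26: (u₀, v₀) = (650, -858).
General solution: u = 650 + 53t, v = -858 - 70t for integer t.
u ≥ 0: smallest is 650 mod 53 = 14 (at t = -12), with v = -18.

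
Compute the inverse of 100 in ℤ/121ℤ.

23

gcd(121, 100) = 1.
By Bézout, 100×(23) + 121×(-19) = 1.
So 100×23 ≡ 1 (mod 121), and 23 mod 121 = 23.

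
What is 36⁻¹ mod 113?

22

gcd(113, 36) = 1  (113 = 3*36 + 5, 36 = 7*5 + 1, 5 = 5*1).
Back-substituting, 36*(22) + 113*(-7) = 1.
So 36*22 ≡ 1 (mod 113), and 22 mod 113 = 22.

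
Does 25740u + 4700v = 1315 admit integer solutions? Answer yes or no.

gcd(25740, 4700) = 20  (25740 = 5×4700 + 2240, 4700 = 2×2240 + 220, 2240 = 10×220 + 40, 220 = 5×40 + 20, 40 = 2×20).
20 does not divide 1315 (remainder 15), so no integer solutions.

no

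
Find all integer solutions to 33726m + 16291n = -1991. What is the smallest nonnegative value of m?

gcd(33726, 16291) = 11  (33726 = 2·16291 + 1144, 16291 = 14·1144 + 275, 1144 = 4·275 + 44, 275 = 6·44 + 11, 44 = 4·11).
11 divides -1991, so solutions exist.
Back-substituting, 33726·(-356) + 16291·(737) = 11.
Scale by -1991/11 = -181: (m₀, n₀) = (64436, -133397).
General solution: m = 64436 + 1481t, n = -133397 - 3066t for integer t.
m ≥ 0: smallest is 64436 mod 1481 = 753 (at t = -43), with n = -1559.

753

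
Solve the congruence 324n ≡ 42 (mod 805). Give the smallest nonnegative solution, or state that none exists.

gcd(805, 324):
  805 = 2×324 + 157
  324 = 2×157 + 10
  157 = 15×10 + 7
  10 = 1×7 + 3
  7 = 2×3 + 1
  3 = 3×1
so gcd(805, 324) = 1.
1 divides 42, so solutions exist.
Back-substitute for Bézout coefficients:
  1 = 7 - 2×3
  ... = 324×(-241) + 805×(97)
So 324×(-241) ≡ 1 (mod 805); multiply by 42: n ≡ -10122 (mod 805).
Smallest nonnegative: n = -10122 mod 805 = 343.

343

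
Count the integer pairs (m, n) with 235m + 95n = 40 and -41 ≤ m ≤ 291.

18

gcd(235, 95):
  235 = 2×95 + 45
  95 = 2×45 + 5
  45 = 9×5
so gcd(235, 95) = 5.
Back-substitute for Bézout coefficients:
  5 = 95 - 2×45
  ... = 235×(-2) + 95×(5)
Scale by 8: particular solution (-16, 40); reduce m mod 19: (3, -7).
General solution: m = 3 + 19t, n = -7 - 47t for integer t.
-41 ≤ 3 + 19t ≤ 291 gives t ∈ [-2, 15], which is 18 values.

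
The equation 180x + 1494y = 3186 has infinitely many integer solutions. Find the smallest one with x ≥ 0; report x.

gcd(1494, 180):
  1494 = 8*180 + 54
  180 = 3*54 + 18
  54 = 3*18
so gcd(1494, 180) = 18.
18 divides 3186, so solutions exist.
Back-substitute for Bézout coefficients:
  18 = 180 - 3*54
  ... = 180*(25) + 1494*(-3)
Scale by 3186/18 = 177: (x₀, y₀) = (4425, -531).
General solution: x = 4425 + 83t, y = -531 - 10t for integer t.
x ≥ 0: smallest is 4425 mod 83 = 26 (at t = -53), with y = -1.

26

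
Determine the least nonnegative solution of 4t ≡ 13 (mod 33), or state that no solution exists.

28

gcd(33, 4):
  33 = 8*4 + 1
  4 = 4*1
so gcd(33, 4) = 1.
1 divides 13, so solutions exist.
Back-substitute for Bézout coefficients:
  1 = 33 - 8*4
  ... = 4*(-8) + 33*(1)
So 4*(-8) ≡ 1 (mod 33); multiply by 13: t ≡ -104 (mod 33).
Smallest nonnegative: t = -104 mod 33 = 28.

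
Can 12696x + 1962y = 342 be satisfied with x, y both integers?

gcd(12696, 1962) = 6  (12696 = 6·1962 + 924, 1962 = 2·924 + 114, 924 = 8·114 + 12, 114 = 9·12 + 6, 12 = 2·6).
6 divides 342, so integer solutions exist.

yes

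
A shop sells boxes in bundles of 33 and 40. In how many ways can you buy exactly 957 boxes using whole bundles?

Need nonnegative integers with 33j + 40k = 957.
gcd(33, 40) = 1, and 33·(17) + 40·(-14) = 1.
So (j₀, k₀) = (16269, -13398); general j = 16269 + 40t, k = -13398 - 33t.
j ≥ 0 ⇒ t ≥ -406; k ≥ 0 ⇒ t ≤ -406. That's 1 value of t.

1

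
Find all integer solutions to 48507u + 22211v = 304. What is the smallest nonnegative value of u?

223

gcd(48507, 22211):
  48507 = 2×22211 + 4085
  22211 = 5×4085 + 1786
  4085 = 2×1786 + 513
  1786 = 3×513 + 247
  513 = 2×247 + 19
  247 = 13×19
so gcd(48507, 22211) = 19.
19 divides 304, so solutions exist.
Back-substitute for Bézout coefficients:
  19 = 513 - 2×247
  ... = 48507×(87) + 22211×(-190)
Scale by 304/19 = 16: (u₀, v₀) = (1392, -3040).
General solution: u = 1392 + 1169t, v = -3040 - 2553t for integer t.
u ≥ 0: smallest is 1392 mod 1169 = 223 (at t = -1), with v = -487.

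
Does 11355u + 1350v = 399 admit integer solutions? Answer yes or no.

gcd(11355, 1350) = 15  (11355 = 8*1350 + 555, 1350 = 2*555 + 240, 555 = 2*240 + 75, 240 = 3*75 + 15, 75 = 5*15).
15 does not divide 399 (remainder 9), so no integer solutions.

no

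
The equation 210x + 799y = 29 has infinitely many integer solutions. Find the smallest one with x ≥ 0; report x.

gcd(799, 210):
  799 = 3·210 + 169
  210 = 1·169 + 41
  169 = 4·41 + 5
  41 = 8·5 + 1
  5 = 5·1
so gcd(799, 210) = 1.
1 divides 29, so solutions exist.
Back-substitute for Bézout coefficients:
  1 = 41 - 8·5
  ... = 210·(156) + 799·(-41)
Scale by 29/1 = 29: (x₀, y₀) = (4524, -1189).
General solution: x = 4524 + 799t, y = -1189 - 210t for integer t.
x ≥ 0: smallest is 4524 mod 799 = 529 (at t = -5), with y = -139.

529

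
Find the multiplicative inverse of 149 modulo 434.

gcd(434, 149) = 1  (434 = 2·149 + 136, 149 = 1·136 + 13, 136 = 10·13 + 6, 13 = 2·6 + 1, 6 = 6·1).
Back-substituting, 149·(67) + 434·(-23) = 1.
So 149·67 ≡ 1 (mod 434), and 67 mod 434 = 67.

67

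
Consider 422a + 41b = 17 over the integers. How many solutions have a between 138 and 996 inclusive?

gcd(422, 41):
  422 = 10×41 + 12
  41 = 3×12 + 5
  12 = 2×5 + 2
  5 = 2×2 + 1
  2 = 2×1
so gcd(422, 41) = 1.
Back-substitute for Bézout coefficients:
  1 = 5 - 2×2
  ... = 422×(-17) + 41×(175)
Scale by 17: particular solution (-289, 2975); reduce a mod 41: (39, -401).
General solution: a = 39 + 41t, b = -401 - 422t for integer t.
138 ≤ 39 + 41t ≤ 996 gives t ∈ [3, 23], which is 21 values.

21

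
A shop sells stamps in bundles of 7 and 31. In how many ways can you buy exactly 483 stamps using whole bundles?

Need nonnegative integers with 7j + 31k = 483.
gcd(7, 31) = 1, and 7·(9) + 31·(-2) = 1.
So (j₀, k₀) = (4347, -966); general j = 4347 + 31t, k = -966 - 7t.
j ≥ 0 ⇒ t ≥ -140; k ≥ 0 ⇒ t ≤ -138. That's 3 values of t.

3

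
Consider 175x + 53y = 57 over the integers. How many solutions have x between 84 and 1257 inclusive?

gcd(175, 53) = 1  (175 = 3*53 + 16, 53 = 3*16 + 5, 16 = 3*5 + 1, 5 = 5*1).
Back-substituting, 175*(10) + 53*(-33) = 1.
Scale by 57: particular solution (570, -1881); reduce x mod 53: (40, -131).
General solution: x = 40 + 53t, y = -131 - 175t for integer t.
84 ≤ 40 + 53t ≤ 1257 gives t ∈ [1, 22], which is 22 values.

22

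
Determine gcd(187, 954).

gcd(954, 187):
  954 = 5·187 + 19
  187 = 9·19 + 16
  19 = 1·16 + 3
  16 = 5·3 + 1
  3 = 3·1
so gcd(954, 187) = 1.

1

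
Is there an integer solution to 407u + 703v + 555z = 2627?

gcd(703, 407) = 37  (703 = 1·407 + 296, 407 = 1·296 + 111, 296 = 2·111 + 74, 111 = 1·74 + 37, 74 = 2·37).
gcd(37, 555) = 37.
37 divides 2627, so integer solutions exist.

yes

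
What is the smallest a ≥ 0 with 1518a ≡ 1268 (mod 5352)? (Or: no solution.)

gcd(5352, 1518) = 6.
6 does not divide 1268, so the congruence has no solution.

no solution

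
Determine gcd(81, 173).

gcd(173, 81) = 1  (173 = 2×81 + 11, 81 = 7×11 + 4, 11 = 2×4 + 3, 4 = 1×3 + 1, 3 = 3×1).

1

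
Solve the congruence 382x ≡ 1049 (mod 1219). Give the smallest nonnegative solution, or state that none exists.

gcd(1219, 382) = 1  (1219 = 3×382 + 73, 382 = 5×73 + 17, 73 = 4×17 + 5, 17 = 3×5 + 2, 5 = 2×2 + 1, 2 = 2×1).
1 divides 1049, so solutions exist.
Back-substituting, 382×(-501) + 1219×(157) = 1.
So 382×(-501) ≡ 1 (mod 1219); multiply by 1049: x ≡ -525549 (mod 1219).
Smallest nonnegative: x = -525549 mod 1219 = 1059.

1059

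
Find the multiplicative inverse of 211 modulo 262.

113

gcd(262, 211) = 1.
By Bézout, 211×(113) + 262×(-91) = 1.
So 211×113 ≡ 1 (mod 262), and 113 mod 262 = 113.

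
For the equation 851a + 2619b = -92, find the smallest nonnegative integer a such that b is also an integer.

1274

gcd(2619, 851):
  2619 = 3×851 + 66
  851 = 12×66 + 59
  66 = 1×59 + 7
  59 = 8×7 + 3
  7 = 2×3 + 1
  3 = 3×1
so gcd(2619, 851) = 1.
1 divides -92, so solutions exist.
Back-substitute for Bézout coefficients:
  1 = 7 - 2×3
  ... = 851×(-754) + 2619×(245)
Scale by -92/1 = -92: (a₀, b₀) = (69368, -22540).
General solution: a = 69368 + 2619t, b = -22540 - 851t for integer t.
a ≥ 0: smallest is 69368 mod 2619 = 1274 (at t = -26), with b = -414.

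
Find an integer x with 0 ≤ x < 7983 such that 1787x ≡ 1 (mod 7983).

6482

gcd(7983, 1787) = 1  (7983 = 4×1787 + 835, 1787 = 2×835 + 117, 835 = 7×117 + 16, 117 = 7×16 + 5, 16 = 3×5 + 1, 5 = 5×1).
Back-substituting, 1787×(-1501) + 7983×(336) = 1.
So 1787×-1501 ≡ 1 (mod 7983), and -1501 mod 7983 = 6482.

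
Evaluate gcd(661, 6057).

gcd(6057, 661):
  6057 = 9*661 + 108
  661 = 6*108 + 13
  108 = 8*13 + 4
  13 = 3*4 + 1
  4 = 4*1
so gcd(6057, 661) = 1.

1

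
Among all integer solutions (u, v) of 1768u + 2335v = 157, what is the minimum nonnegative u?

1264

gcd(2335, 1768):
  2335 = 1*1768 + 567
  1768 = 3*567 + 67
  567 = 8*67 + 31
  67 = 2*31 + 5
  31 = 6*5 + 1
  5 = 5*1
so gcd(2335, 1768) = 1.
1 divides 157, so solutions exist.
Back-substitute for Bézout coefficients:
  1 = 31 - 6*5
  ... = 1768*(-453) + 2335*(343)
Scale by 157/1 = 157: (u₀, v₀) = (-71121, 53851).
General solution: u = -71121 + 2335t, v = 53851 - 1768t for integer t.
u ≥ 0: smallest is -71121 mod 2335 = 1264 (at t = 31), with v = -957.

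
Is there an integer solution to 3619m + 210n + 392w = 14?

yes

gcd(3619, 210) = 7  (3619 = 17×210 + 49, 210 = 4×49 + 14, 49 = 3×14 + 7, 14 = 2×7).
gcd(7, 392) = 7.
7 divides 14, so integer solutions exist.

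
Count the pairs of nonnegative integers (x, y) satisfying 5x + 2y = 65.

gcd(5, 2) = 1.
By Bézout, 5·(1) + 2·(-2) = 1.
One solution: (1, 30).
General: x = 1 + 2t, y = 30 - 5t.
x ≥ 0 ⇒ t ≥ 0; y ≥ 0 ⇒ t ≤ 6. So t ∈ [0, 6]: 7 solutions.

7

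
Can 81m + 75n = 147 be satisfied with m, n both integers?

yes

gcd(81, 75) = 3.
3 divides 147, so integer solutions exist.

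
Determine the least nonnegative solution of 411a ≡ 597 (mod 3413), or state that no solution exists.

699

gcd(3413, 411):
  3413 = 8*411 + 125
  411 = 3*125 + 36
  125 = 3*36 + 17
  36 = 2*17 + 2
  17 = 8*2 + 1
  2 = 2*1
so gcd(3413, 411) = 1.
1 divides 597, so solutions exist.
Back-substitute for Bézout coefficients:
  1 = 17 - 8*2
  ... = 411*(-1611) + 3413*(194)
So 411*(-1611) ≡ 1 (mod 3413); multiply by 597: a ≡ -961767 (mod 3413).
Smallest nonnegative: a = -961767 mod 3413 = 699.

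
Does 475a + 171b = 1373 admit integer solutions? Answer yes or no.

gcd(475, 171) = 19  (475 = 2*171 + 133, 171 = 1*133 + 38, 133 = 3*38 + 19, 38 = 2*19).
19 does not divide 1373 (remainder 5), so no integer solutions.

no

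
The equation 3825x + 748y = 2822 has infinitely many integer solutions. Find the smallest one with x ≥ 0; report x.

gcd(3825, 748):
  3825 = 5·748 + 85
  748 = 8·85 + 68
  85 = 1·68 + 17
  68 = 4·17
so gcd(3825, 748) = 17.
17 divides 2822, so solutions exist.
Back-substitute for Bézout coefficients:
  17 = 85 - 1·68
  ... = 3825·(9) + 748·(-46)
Scale by 2822/17 = 166: (x₀, y₀) = (1494, -7636).
General solution: x = 1494 + 44t, y = -7636 - 225t for integer t.
x ≥ 0: smallest is 1494 mod 44 = 42 (at t = -33), with y = -211.

42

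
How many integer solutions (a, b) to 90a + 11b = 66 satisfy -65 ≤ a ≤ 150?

gcd(90, 11) = 1.
By Bézout, 90*(-5) + 11*(41) = 1.
Particular solution: (0, 6).
General solution: a = 0 + 11t, b = 6 - 90t for integer t.
-65 ≤ 0 + 11t ≤ 150 gives t ∈ [-5, 13], which is 19 values.

19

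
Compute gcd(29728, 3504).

16

gcd(29728, 3504):
  29728 = 8·3504 + 1696
  3504 = 2·1696 + 112
  1696 = 15·112 + 16
  112 = 7·16
so gcd(29728, 3504) = 16.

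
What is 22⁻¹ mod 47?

15

gcd(47, 22):
  47 = 2*22 + 3
  22 = 7*3 + 1
  3 = 3*1
so gcd(47, 22) = 1.
Back-substitute for Bézout coefficients:
  1 = 22 - 7*3
  ... = 22*(15) + 47*(-7)
So 22*15 ≡ 1 (mod 47), and 15 mod 47 = 15.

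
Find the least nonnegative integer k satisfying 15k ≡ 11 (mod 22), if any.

11

gcd(22, 15) = 1  (22 = 1*15 + 7, 15 = 2*7 + 1, 7 = 7*1).
1 divides 11, so solutions exist.
Back-substituting, 15*(3) + 22*(-2) = 1.
So 15*(3) ≡ 1 (mod 22); multiply by 11: k ≡ 33 (mod 22).
Smallest nonnegative: k = 33 mod 22 = 11.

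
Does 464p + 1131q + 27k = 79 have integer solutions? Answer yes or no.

yes

gcd(1131, 464) = 29.
gcd(29, 27) = 1.
1 divides 79, so integer solutions exist.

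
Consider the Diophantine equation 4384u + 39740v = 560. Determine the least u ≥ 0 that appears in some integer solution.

4460

gcd(39740, 4384):
  39740 = 9×4384 + 284
  4384 = 15×284 + 124
  284 = 2×124 + 36
  124 = 3×36 + 16
  36 = 2×16 + 4
  16 = 4×4
so gcd(39740, 4384) = 4.
4 divides 560, so solutions exist.
Back-substitute for Bézout coefficients:
  4 = 36 - 2×16
  ... = 4384×(-2239) + 39740×(247)
Scale by 560/4 = 140: (u₀, v₀) = (-313460, 34580).
General solution: u = -313460 + 9935t, v = 34580 - 1096t for integer t.
u ≥ 0: smallest is -313460 mod 9935 = 4460 (at t = 32), with v = -492.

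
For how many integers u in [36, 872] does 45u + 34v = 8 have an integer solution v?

gcd(45, 34):
  45 = 1·34 + 11
  34 = 3·11 + 1
  11 = 11·1
so gcd(45, 34) = 1.
Back-substitute for Bézout coefficients:
  1 = 34 - 3·11
  ... = 45·(-3) + 34·(4)
Scale by 8: particular solution (-24, 32); reduce u mod 34: (10, -13).
General solution: u = 10 + 34t, v = -13 - 45t for integer t.
36 ≤ 10 + 34t ≤ 872 gives t ∈ [1, 25], which is 25 values.

25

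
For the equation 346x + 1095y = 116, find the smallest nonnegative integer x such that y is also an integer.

gcd(1095, 346):
  1095 = 3×346 + 57
  346 = 6×57 + 4
  57 = 14×4 + 1
  4 = 4×1
so gcd(1095, 346) = 1.
1 divides 116, so solutions exist.
Back-substitute for Bézout coefficients:
  1 = 57 - 14×4
  ... = 346×(-269) + 1095×(85)
Scale by 116/1 = 116: (x₀, y₀) = (-31204, 9860).
General solution: x = -31204 + 1095t, y = 9860 - 346t for integer t.
x ≥ 0: smallest is -31204 mod 1095 = 551 (at t = 29), with y = -174.

551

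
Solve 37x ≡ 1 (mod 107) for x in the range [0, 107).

81

gcd(107, 37) = 1  (107 = 2*37 + 33, 37 = 1*33 + 4, 33 = 8*4 + 1, 4 = 4*1).
Back-substituting, 37*(-26) + 107*(9) = 1.
So 37*-26 ≡ 1 (mod 107), and -26 mod 107 = 81.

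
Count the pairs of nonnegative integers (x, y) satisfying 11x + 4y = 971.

22

gcd(11, 4) = 1  (11 = 2*4 + 3, 4 = 1*3 + 1, 3 = 3*1).
Back-substituting, 11*(-1) + 4*(3) = 1.
Scale by 971: one solution is (-971, 2913). Reduce x mod 4: (1, 240).
General: x = 1 + 4t, y = 240 - 11t.
x ≥ 0 ⇒ t ≥ 0; y ≥ 0 ⇒ t ≤ 21. So t ∈ [0, 21]: 22 solutions.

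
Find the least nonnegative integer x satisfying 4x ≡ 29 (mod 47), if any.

gcd(47, 4) = 1.
1 divides 29, so solutions exist.
By Bézout, 4*(12) + 47*(-1) = 1.
So 4*(12) ≡ 1 (mod 47); multiply by 29: x ≡ 348 (mod 47).
Smallest nonnegative: x = 348 mod 47 = 19.

19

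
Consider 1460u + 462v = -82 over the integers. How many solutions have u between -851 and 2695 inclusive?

16

gcd(1460, 462):
  1460 = 3·462 + 74
  462 = 6·74 + 18
  74 = 4·18 + 2
  18 = 9·2
so gcd(1460, 462) = 2.
Back-substitute for Bézout coefficients:
  2 = 74 - 4·18
  ... = 1460·(25) + 462·(-79)
Scale by -41: particular solution (-1025, 3239); reduce u mod 231: (130, -411).
General solution: u = 130 + 231t, v = -411 - 730t for integer t.
-851 ≤ 130 + 231t ≤ 2695 gives t ∈ [-4, 11], which is 16 values.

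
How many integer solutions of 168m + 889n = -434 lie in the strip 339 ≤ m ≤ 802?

gcd(889, 168) = 7.
By Bézout, 168×(-37) + 889×(7) = 7.
Particular solution: (8, -2).
General solution: m = 8 + 127t, n = -2 - 24t for integer t.
339 ≤ 8 + 127t ≤ 802 gives t ∈ [3, 6], which is 4 values.

4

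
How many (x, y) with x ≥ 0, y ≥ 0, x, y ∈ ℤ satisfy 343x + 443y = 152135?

1

gcd(443, 343):
  443 = 1·343 + 100
  343 = 3·100 + 43
  100 = 2·43 + 14
  43 = 3·14 + 1
  14 = 14·1
so gcd(443, 343) = 1.
Back-substitute for Bézout coefficients:
  1 = 43 - 3·14
  ... = 343·(31) + 443·(-24)
Scale by 152135: one solution is (4716185, -3651240). Reduce x mod 443: (7, 338).
General: x = 7 + 443t, y = 338 - 343t.
x ≥ 0 ⇒ t ≥ 0; y ≥ 0 ⇒ t ≤ 0. So t ∈ [0, 0]: 1 solution.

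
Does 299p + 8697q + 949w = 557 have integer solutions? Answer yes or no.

no

gcd(8697, 299) = 13.
gcd(13, 949) = 13.
13 does not divide 557 (remainder 11), so no integer solutions.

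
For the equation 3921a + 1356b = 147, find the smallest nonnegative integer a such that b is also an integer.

gcd(3921, 1356) = 3.
3 divides 147, so solutions exist.
By Bézout, 3921*(83) + 1356*(-240) = 3.
Scale by 147/3 = 49: (a₀, b₀) = (4067, -11760).
General solution: a = 4067 + 452t, b = -11760 - 1307t for integer t.
a ≥ 0: smallest is 4067 mod 452 = 451 (at t = -8), with b = -1304.

451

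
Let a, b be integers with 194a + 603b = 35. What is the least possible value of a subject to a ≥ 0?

196

gcd(603, 194) = 1  (603 = 3·194 + 21, 194 = 9·21 + 5, 21 = 4·5 + 1, 5 = 5·1).
1 divides 35, so solutions exist.
Back-substituting, 194·(-115) + 603·(37) = 1.
Scale by 35/1 = 35: (a₀, b₀) = (-4025, 1295).
General solution: a = -4025 + 603t, b = 1295 - 194t for integer t.
a ≥ 0: smallest is -4025 mod 603 = 196 (at t = 7), with b = -63.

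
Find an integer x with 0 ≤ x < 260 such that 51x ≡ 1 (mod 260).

gcd(260, 51):
  260 = 5·51 + 5
  51 = 10·5 + 1
  5 = 5·1
so gcd(260, 51) = 1.
Back-substitute for Bézout coefficients:
  1 = 51 - 10·5
  ... = 51·(51) + 260·(-10)
So 51·51 ≡ 1 (mod 260), and 51 mod 260 = 51.

51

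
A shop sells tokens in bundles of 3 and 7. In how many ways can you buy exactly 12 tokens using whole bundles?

1

Need nonnegative integers with 3j + 7k = 12.
gcd(3, 7) = 1, and 3·(-2) + 7·(1) = 1.
So (j₀, k₀) = (-24, 12); general j = -24 + 7t, k = 12 - 3t.
j ≥ 0 ⇒ t ≥ 4; k ≥ 0 ⇒ t ≤ 4. That's 1 value of t.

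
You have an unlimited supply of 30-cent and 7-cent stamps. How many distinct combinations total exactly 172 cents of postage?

Need nonnegative integers with 30j + 7k = 172.
gcd(30, 7) = 1, and 30·(-3) + 7·(13) = 1.
So (j₀, k₀) = (-516, 2236); general j = -516 + 7t, k = 2236 - 30t.
j ≥ 0 ⇒ t ≥ 74; k ≥ 0 ⇒ t ≤ 74. That's 1 value of t.

1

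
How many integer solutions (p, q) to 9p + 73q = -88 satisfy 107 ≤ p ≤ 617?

7

gcd(73, 9):
  73 = 8*9 + 1
  9 = 9*1
so gcd(73, 9) = 1.
Back-substitute for Bézout coefficients:
  1 = 73 - 8*9
  ... = 9*(-8) + 73*(1)
Scale by -88: particular solution (704, -88); reduce p mod 73: (47, -7).
General solution: p = 47 + 73t, q = -7 - 9t for integer t.
107 ≤ 47 + 73t ≤ 617 gives t ∈ [1, 7], which is 7 values.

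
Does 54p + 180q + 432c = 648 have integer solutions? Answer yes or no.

gcd(180, 54):
  180 = 3·54 + 18
  54 = 3·18
so gcd(180, 54) = 18.
gcd(18, 432) = 18.
18 divides 648, so integer solutions exist.

yes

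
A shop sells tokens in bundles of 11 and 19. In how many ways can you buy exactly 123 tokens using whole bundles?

Need nonnegative integers with 11j + 19k = 123.
gcd(11, 19) = 1, and 11·(7) + 19·(-4) = 1.
So (j₀, k₀) = (861, -492); general j = 861 + 19t, k = -492 - 11t.
j ≥ 0 ⇒ t ≥ -45; k ≥ 0 ⇒ t ≤ -45. That's 1 value of t.

1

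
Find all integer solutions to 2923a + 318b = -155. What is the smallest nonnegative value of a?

gcd(2923, 318):
  2923 = 9·318 + 61
  318 = 5·61 + 13
  61 = 4·13 + 9
  13 = 1·9 + 4
  9 = 2·4 + 1
  4 = 4·1
so gcd(2923, 318) = 1.
1 divides -155, so solutions exist.
Back-substitute for Bézout coefficients:
  1 = 9 - 2·4
  ... = 2923·(73) + 318·(-671)
Scale by -155/1 = -155: (a₀, b₀) = (-11315, 104005).
General solution: a = -11315 + 318t, b = 104005 - 2923t for integer t.
a ≥ 0: smallest is -11315 mod 318 = 133 (at t = 36), with b = -1223.

133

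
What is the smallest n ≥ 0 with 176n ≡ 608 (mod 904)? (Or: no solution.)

gcd(904, 176) = 8  (904 = 5·176 + 24, 176 = 7·24 + 8, 24 = 3·8).
8 divides 608, so solutions exist.
Back-substituting, 176·(36) + 904·(-7) = 8.
So 176·(36) ≡ 8 (mod 904); multiply by 76: n ≡ 2736 (mod 113).
Smallest nonnegative: n = 2736 mod 113 = 24.

24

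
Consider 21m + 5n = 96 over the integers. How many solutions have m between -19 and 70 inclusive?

gcd(21, 5) = 1.
By Bézout, 21*(1) + 5*(-4) = 1.
Particular solution: (1, 15).
General solution: m = 1 + 5t, n = 15 - 21t for integer t.
-19 ≤ 1 + 5t ≤ 70 gives t ∈ [-4, 13], which is 18 values.

18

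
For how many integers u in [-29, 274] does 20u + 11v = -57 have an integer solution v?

27

gcd(20, 11) = 1  (20 = 1·11 + 9, 11 = 1·9 + 2, 9 = 4·2 + 1, 2 = 2·1).
Back-substituting, 20·(5) + 11·(-9) = 1.
Scale by -57: particular solution (-285, 513); reduce u mod 11: (1, -7).
General solution: u = 1 + 11t, v = -7 - 20t for integer t.
-29 ≤ 1 + 11t ≤ 274 gives t ∈ [-2, 24], which is 27 values.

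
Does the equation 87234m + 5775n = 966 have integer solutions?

gcd(87234, 5775) = 21.
21 divides 966, so integer solutions exist.

yes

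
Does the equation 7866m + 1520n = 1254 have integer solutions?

gcd(7866, 1520) = 38  (7866 = 5·1520 + 266, 1520 = 5·266 + 190, 266 = 1·190 + 76, 190 = 2·76 + 38, 76 = 2·38).
38 divides 1254, so integer solutions exist.

yes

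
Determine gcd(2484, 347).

1

gcd(2484, 347) = 1  (2484 = 7·347 + 55, 347 = 6·55 + 17, 55 = 3·17 + 4, 17 = 4·4 + 1, 4 = 4·1).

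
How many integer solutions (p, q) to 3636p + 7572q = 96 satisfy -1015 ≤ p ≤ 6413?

gcd(7572, 3636) = 12  (7572 = 2×3636 + 300, 3636 = 12×300 + 36, 300 = 8×36 + 12, 36 = 3×12).
Back-substituting, 3636×(-202) + 7572×(97) = 12.
Scale by 8: particular solution (-1616, 776); reduce p mod 631: (277, -133).
General solution: p = 277 + 631t, q = -133 - 303t for integer t.
-1015 ≤ 277 + 631t ≤ 6413 gives t ∈ [-2, 9], which is 12 values.

12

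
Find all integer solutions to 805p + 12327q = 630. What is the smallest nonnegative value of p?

gcd(12327, 805):
  12327 = 15*805 + 252
  805 = 3*252 + 49
  252 = 5*49 + 7
  49 = 7*7
so gcd(12327, 805) = 7.
7 divides 630, so solutions exist.
Back-substitute for Bézout coefficients:
  7 = 252 - 5*49
  ... = 805*(-245) + 12327*(16)
Scale by 630/7 = 90: (p₀, q₀) = (-22050, 1440).
General solution: p = -22050 + 1761t, q = 1440 - 115t for integer t.
p ≥ 0: smallest is -22050 mod 1761 = 843 (at t = 13), with q = -55.

843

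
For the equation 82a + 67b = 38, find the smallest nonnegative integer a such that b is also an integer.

7

gcd(82, 67) = 1  (82 = 1·67 + 15, 67 = 4·15 + 7, 15 = 2·7 + 1, 7 = 7·1).
1 divides 38, so solutions exist.
Back-substituting, 82·(9) + 67·(-11) = 1.
Scale by 38/1 = 38: (a₀, b₀) = (342, -418).
General solution: a = 342 + 67t, b = -418 - 82t for integer t.
a ≥ 0: smallest is 342 mod 67 = 7 (at t = -5), with b = -8.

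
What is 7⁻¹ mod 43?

37

gcd(43, 7) = 1  (43 = 6*7 + 1, 7 = 7*1).
Back-substituting, 7*(-6) + 43*(1) = 1.
So 7*-6 ≡ 1 (mod 43), and -6 mod 43 = 37.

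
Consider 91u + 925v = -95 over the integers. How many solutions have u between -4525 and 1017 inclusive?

gcd(925, 91) = 1  (925 = 10×91 + 15, 91 = 6×15 + 1, 15 = 15×1).
Back-substituting, 91×(61) + 925×(-6) = 1.
Scale by -95: particular solution (-5795, 570); reduce u mod 925: (680, -67).
General solution: u = 680 + 925t, v = -67 - 91t for integer t.
-4525 ≤ 680 + 925t ≤ 1017 gives t ∈ [-5, 0], which is 6 values.

6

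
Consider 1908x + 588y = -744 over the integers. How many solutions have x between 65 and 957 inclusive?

18

gcd(1908, 588) = 12.
By Bézout, 1908·(-4) + 588·(13) = 12.
Particular solution: (3, -11).
General solution: x = 3 + 49t, y = -11 - 159t for integer t.
65 ≤ 3 + 49t ≤ 957 gives t ∈ [2, 19], which is 18 values.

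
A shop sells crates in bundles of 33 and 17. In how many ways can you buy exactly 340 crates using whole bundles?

Need nonnegative integers with 33j + 17k = 340.
gcd(33, 17) = 1, and 33·(-1) + 17·(2) = 1.
So (j₀, k₀) = (-340, 680); general j = -340 + 17t, k = 680 - 33t.
j ≥ 0 ⇒ t ≥ 20; k ≥ 0 ⇒ t ≤ 20. That's 1 value of t.

1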